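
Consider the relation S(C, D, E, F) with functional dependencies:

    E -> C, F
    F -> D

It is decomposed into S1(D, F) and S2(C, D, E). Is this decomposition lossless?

No

Common attributes: S1 ∩ S2 = {D}.
No dependency enlarges {D}, so (D)⁺ = {D}.
The closure contains neither all of S1 = {D, F} nor all of S2 = {C, D, E}, so the common attributes are not a superkey of either fragment. The join is lossy.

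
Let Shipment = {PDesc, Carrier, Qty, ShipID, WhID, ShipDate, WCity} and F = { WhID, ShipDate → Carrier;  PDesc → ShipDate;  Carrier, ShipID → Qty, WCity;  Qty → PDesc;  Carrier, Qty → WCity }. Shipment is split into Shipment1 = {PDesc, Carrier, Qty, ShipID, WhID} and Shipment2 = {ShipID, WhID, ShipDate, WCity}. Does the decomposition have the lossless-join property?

Common attributes: Shipment1 ∩ Shipment2 = {ShipID, WhID}.
No dependency enlarges {ShipID, WhID}, so (ShipID, WhID)⁺ = {ShipID, WhID}.
The closure contains neither all of Shipment1 = {PDesc, Carrier, Qty, ShipID, WhID} nor all of Shipment2 = {ShipID, WhID, ShipDate, WCity}, so the common attributes are not a superkey of either fragment. The join is lossy.

No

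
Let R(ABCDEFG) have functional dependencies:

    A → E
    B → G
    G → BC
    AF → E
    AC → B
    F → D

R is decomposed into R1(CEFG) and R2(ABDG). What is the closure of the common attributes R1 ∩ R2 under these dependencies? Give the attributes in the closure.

R1 ∩ R2 = {G}.
G → BC applies, adding BC
Closure: {BCG}.

BCG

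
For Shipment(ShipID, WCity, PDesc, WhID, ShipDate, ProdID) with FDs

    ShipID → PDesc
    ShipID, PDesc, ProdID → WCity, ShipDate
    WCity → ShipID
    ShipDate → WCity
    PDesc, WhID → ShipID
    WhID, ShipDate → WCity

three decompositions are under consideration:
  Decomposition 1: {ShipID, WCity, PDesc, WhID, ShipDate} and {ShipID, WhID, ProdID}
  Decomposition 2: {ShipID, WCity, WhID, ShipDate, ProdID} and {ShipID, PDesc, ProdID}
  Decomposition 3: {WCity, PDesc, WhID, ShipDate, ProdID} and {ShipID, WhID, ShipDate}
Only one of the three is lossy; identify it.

Decomposition 1: common = {ShipID, WhID}, closure = {ShipID, PDesc, WhID} → lossy.
Decomposition 2: common = {ShipID, ProdID}, closure = {ShipID, WCity, PDesc, ShipDate, ProdID} → lossless.
Decomposition 3: common = {WhID, ShipDate}, closure = {ShipID, WCity, PDesc, WhID, ShipDate} → lossless.

Decomposition 1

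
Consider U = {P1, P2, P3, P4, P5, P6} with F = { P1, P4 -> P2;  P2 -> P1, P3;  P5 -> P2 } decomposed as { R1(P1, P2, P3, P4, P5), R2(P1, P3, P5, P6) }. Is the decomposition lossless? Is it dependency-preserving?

lossy but dependency-preserving

Lossless test: (P1, P3, P5)⁺ = {P1, P2, P3, P5}, which is a superkey of neither fragment — lossy.
Dependency preservation: every FD's attributes lie within a single fragment, so each can be enforced locally — preserved.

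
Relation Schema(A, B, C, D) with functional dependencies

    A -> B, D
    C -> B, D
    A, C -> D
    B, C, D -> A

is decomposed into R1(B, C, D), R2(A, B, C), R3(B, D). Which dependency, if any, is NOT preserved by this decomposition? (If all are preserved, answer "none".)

Check A → B, D: no single fragment contains all of {A, B, D}, and the restricted closure of {A} across the fragments never reaches {B, D}.
C → B, D is preserved.
A, C → D is preserved.
B, C, D → A is preserved.

A -> B, D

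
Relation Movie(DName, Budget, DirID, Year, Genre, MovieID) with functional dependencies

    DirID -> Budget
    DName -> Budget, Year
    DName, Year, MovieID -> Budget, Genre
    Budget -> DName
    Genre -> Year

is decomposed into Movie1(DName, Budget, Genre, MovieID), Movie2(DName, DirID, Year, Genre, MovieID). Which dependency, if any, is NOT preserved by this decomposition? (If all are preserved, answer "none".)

none

DirID → Budget: restricted closure across fragments reaches Budget.
DName → Budget, Year: restricted closure across fragments reaches Budget, Year.
DName, Year, MovieID → Budget, Genre: restricted closure across fragments reaches Budget, Genre.
Budget → DName lies within Movie1.
Genre → Year lies within Movie2.
Every dependency is enforceable on the fragments, so the decomposition is dependency-preserving.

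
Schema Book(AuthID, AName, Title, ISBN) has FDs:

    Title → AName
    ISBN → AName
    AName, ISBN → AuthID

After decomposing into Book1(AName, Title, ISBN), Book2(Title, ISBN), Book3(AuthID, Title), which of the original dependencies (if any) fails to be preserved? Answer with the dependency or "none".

AName, ISBN → AuthID

Check AName, ISBN → AuthID: no single fragment contains all of {AuthID, AName, ISBN}, and the restricted closure of {AName, ISBN} across the fragments never reaches {AuthID}.
Title → AName is preserved.
ISBN → AName is preserved.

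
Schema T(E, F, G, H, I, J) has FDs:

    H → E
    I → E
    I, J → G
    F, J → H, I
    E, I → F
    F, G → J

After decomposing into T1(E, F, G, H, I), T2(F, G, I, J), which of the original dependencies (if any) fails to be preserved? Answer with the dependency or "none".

H → E lies within T1.
I → E lies within T1.
I, J → G lies within T2.
F, J → H, I: restricted closure across fragments reaches H, I.
E, I → F lies within T1.
F, G → J lies within T2.
Every dependency is enforceable on the fragments, so the decomposition is dependency-preserving.

none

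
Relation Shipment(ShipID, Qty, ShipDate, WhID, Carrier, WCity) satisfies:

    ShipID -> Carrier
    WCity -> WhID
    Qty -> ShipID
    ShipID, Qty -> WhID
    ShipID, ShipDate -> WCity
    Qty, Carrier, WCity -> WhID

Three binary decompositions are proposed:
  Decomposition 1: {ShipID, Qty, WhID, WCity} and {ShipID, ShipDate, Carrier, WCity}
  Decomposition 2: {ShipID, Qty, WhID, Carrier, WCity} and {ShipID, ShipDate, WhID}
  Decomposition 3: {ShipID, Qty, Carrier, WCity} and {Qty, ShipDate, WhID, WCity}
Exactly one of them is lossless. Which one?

Decomposition 3

Decomposition 1: common = {ShipID, WCity}, closure = {ShipID, WhID, Carrier, WCity} → lossy.
Decomposition 2: common = {ShipID, WhID}, closure = {ShipID, WhID, Carrier} → lossy.
Decomposition 3: common = {Qty, WCity}, closure = {ShipID, Qty, WhID, Carrier, WCity} → lossless.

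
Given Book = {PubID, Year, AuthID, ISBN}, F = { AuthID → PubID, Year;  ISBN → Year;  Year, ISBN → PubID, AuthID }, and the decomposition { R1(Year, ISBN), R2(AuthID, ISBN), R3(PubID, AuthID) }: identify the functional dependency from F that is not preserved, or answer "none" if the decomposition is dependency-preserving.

AuthID → PubID, Year

Check AuthID → PubID, Year: no single fragment contains all of {PubID, Year, AuthID}, and the restricted closure of {AuthID} across the fragments never reaches {PubID, Year}.
ISBN → Year is preserved.
Year, ISBN → PubID, AuthID is preserved.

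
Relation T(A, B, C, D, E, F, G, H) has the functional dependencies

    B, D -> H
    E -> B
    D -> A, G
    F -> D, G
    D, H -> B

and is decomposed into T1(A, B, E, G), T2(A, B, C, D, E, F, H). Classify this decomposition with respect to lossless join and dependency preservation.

lossy and not dependency-preserving

Lossless test: (A, B, E)⁺ = {A, B, E}, which is a superkey of neither fragment — lossy.
Dependency preservation: the restricted closure of {D} across the fragments never reaches {A, G}, so D → A, G cannot be enforced without a join — not preserved.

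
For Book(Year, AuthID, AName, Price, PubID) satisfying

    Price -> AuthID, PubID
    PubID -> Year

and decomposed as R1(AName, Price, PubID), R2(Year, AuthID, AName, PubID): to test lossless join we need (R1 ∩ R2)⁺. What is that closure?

R1 ∩ R2 = {AName, PubID}.
PubID → Year applies, adding Year
Closure: {Year, AName, PubID}.

Year, AName, PubID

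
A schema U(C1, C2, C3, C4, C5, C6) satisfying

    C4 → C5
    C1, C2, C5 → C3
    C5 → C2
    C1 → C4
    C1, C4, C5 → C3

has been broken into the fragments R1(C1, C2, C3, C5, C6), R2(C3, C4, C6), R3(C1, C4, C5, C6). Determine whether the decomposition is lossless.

Yes

Chase test. Columns are C1, C2, C3, C4, C5, C6; row i has aⱼ where attribute j ∈ Ri, else bᵢⱼ.
Initial tableau (one row per fragment):
  row 1: a1 a2 a3 b14 a5 a6
  row 2: b21 b22 a3 a4 b25 a6
  row 3: a1 b32 b33 a4 a5 a6
Rows 2 and 3 agree on C4; apply C4→C5 and equate their C5 entries.
Rows 1 and 2 agree on C5; apply C5→C2 and equate their C2 entries.
Rows 1 and 3 agree on C5; apply C5→C2 and equate their C2 entries.
Rows 1 and 3 agree on C1; apply C1→C4 and equate their C4 entries.
Rows 1 and 3 agree on C1, C4, C5; apply C1, C4, C5→C3 and equate their C3 entries.
Row 1 is now all distinguished symbols — the join is lossless.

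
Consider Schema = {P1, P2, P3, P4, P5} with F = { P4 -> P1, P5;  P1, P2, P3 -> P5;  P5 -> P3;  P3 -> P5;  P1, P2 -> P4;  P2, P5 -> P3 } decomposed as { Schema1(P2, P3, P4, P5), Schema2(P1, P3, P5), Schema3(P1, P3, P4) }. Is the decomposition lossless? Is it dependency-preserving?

Lossless test (chase): Rows 1 and 3 agree on P4; apply P4→P1, P5 and equate their P1, P5 entries. Row 1 is now all distinguished symbols — the join is lossless.
Dependency preservation: the restricted closure of {P1, P2} across the fragments never reaches {P4}, so P1, P2 → P4 cannot be enforced without a join — not preserved.

lossless but not dependency-preserving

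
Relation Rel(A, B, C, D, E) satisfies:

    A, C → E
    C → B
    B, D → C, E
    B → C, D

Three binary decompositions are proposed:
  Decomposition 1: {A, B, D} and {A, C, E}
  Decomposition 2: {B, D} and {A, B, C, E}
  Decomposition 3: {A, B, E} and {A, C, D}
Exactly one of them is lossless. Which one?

Decomposition 2

Decomposition 1: common = {A}, closure = {A} → lossy.
Decomposition 2: common = {B}, closure = {B, C, D, E} → lossless.
Decomposition 3: common = {A}, closure = {A} → lossy.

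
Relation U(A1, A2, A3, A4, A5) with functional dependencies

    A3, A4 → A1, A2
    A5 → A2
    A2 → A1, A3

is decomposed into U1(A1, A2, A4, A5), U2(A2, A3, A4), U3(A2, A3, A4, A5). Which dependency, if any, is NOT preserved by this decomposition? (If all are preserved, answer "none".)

none

A3, A4 → A1, A2: restricted closure across fragments reaches A1, A2.
A5 → A2 lies within U1.
A2 → A1, A3: restricted closure across fragments reaches A1, A3.
Every dependency is enforceable on the fragments, so the decomposition is dependency-preserving.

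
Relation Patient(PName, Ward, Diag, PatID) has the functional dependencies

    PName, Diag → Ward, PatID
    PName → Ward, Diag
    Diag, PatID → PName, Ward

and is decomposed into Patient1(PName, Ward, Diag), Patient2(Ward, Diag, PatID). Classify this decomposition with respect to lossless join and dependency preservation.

lossy and not dependency-preserving

Lossless test: (Ward, Diag)⁺ = {Ward, Diag}, which is a superkey of neither fragment — lossy.
Dependency preservation: the restricted closure of {PName, Diag} across the fragments never reaches {Ward, PatID}, so PName, Diag → Ward, PatID cannot be enforced without a join — not preserved.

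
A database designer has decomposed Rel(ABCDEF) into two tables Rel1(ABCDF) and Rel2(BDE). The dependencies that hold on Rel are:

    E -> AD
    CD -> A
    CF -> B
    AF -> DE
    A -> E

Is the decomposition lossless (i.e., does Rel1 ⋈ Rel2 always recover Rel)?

Common attributes: Rel1 ∩ Rel2 = {BD}.
No dependency enlarges {BD}, so (BD)⁺ = {BD}.
The closure contains neither all of Rel1 = {ABCDF} nor all of Rel2 = {BDE}, so the common attributes are not a superkey of either fragment. The join is lossy.

No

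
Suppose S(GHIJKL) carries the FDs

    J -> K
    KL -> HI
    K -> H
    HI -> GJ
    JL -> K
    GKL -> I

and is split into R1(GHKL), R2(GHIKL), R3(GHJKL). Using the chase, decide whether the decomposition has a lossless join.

Chase test. Columns are GHIJKL; row i has aⱼ where attribute j ∈ Ri, else bᵢⱼ.
Initial tableau (one row per fragment):
  row 1: a1 a2 b13 b14 a5 a6
  row 2: a1 a2 a3 b24 a5 a6
  row 3: a1 a2 b33 a4 a5 a6
Rows 1 and 2 agree on KL; apply KL→HI and equate their HI entries.
Rows 1 and 3 agree on KL; apply KL→HI and equate their HI entries.
Rows 1 and 2 agree on HI; apply HI→GJ and equate their GJ entries.
Rows 1 and 3 agree on HI; apply HI→GJ and equate their GJ entries.
Row 1 is now all distinguished symbols — the join is lossless.

Yes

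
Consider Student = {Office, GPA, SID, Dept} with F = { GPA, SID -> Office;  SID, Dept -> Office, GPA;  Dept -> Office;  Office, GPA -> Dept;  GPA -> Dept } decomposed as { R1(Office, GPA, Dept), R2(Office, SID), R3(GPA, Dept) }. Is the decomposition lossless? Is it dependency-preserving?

Lossless test (chase): Rows 1 and 3 agree on Dept; apply Dept→Office and equate their Office entries. No row becomes fully distinguished — the join is lossy.
Dependency preservation: the restricted closure of {SID, Dept} across the fragments never reaches {Office, GPA}, so SID, Dept → Office, GPA cannot be enforced without a join — not preserved.

lossy and not dependency-preserving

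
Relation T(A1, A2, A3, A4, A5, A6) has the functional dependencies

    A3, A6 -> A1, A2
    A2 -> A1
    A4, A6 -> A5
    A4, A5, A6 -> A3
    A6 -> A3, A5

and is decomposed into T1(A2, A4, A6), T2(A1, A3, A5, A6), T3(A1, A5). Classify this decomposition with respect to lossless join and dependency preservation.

Lossless test (chase): Rows 1 and 2 agree on A6; apply A6→A3, A5 and equate their A3, A5 entries. Rows 1 and 2 agree on A3, A6; apply A3, A6→A1, A2 and equate their A1, A2 entries. Row 1 is now all distinguished symbols — the join is lossless.
Dependency preservation: the restricted closure of {A2} across the fragments never reaches {A1}, so A2 → A1 cannot be enforced without a join — not preserved.

lossless but not dependency-preserving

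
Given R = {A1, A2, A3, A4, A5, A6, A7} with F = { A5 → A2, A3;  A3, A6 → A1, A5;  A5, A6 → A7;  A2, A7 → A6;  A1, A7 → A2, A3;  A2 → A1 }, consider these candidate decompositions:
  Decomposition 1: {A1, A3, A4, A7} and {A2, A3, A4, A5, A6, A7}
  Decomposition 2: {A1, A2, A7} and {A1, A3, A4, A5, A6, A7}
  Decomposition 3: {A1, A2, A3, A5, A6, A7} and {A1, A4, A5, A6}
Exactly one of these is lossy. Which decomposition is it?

Decomposition 1

Decomposition 1: common = {A3, A4, A7}, closure = {A3, A4, A7} → lossy.
Decomposition 2: common = {A1, A7}, closure = {A1, A2, A3, A5, A6, A7} → lossless.
Decomposition 3: common = {A1, A5, A6}, closure = {A1, A2, A3, A5, A6, A7} → lossless.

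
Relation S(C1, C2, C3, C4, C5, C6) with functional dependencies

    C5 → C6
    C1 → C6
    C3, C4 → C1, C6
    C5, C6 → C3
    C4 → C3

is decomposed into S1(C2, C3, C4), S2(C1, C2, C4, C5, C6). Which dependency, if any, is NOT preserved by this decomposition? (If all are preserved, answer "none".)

C5, C6 → C3

Check C5, C6 → C3: no single fragment contains all of {C3, C5, C6}, and the restricted closure of {C5, C6} across the fragments never reaches {C3}.
C5 → C6 is preserved.
C1 → C6 is preserved.
C3, C4 → C1, C6 is preserved.
C4 → C3 is preserved.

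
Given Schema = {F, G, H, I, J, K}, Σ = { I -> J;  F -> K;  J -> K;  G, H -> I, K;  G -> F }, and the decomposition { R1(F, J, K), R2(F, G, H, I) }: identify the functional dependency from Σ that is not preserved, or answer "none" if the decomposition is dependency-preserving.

Check I → J: no single fragment contains all of {I, J}, and the restricted closure of {I} across the fragments never reaches {J}.
F → K is preserved.
J → K is preserved.
G, H → I, K is preserved.
G → F is preserved.

I -> J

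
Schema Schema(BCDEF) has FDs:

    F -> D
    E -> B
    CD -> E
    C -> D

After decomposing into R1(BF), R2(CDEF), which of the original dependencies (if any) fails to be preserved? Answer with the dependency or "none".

E -> B

Check E → B: no single fragment contains all of {BE}, and the restricted closure of {E} across the fragments never reaches {B}.
F → D is preserved.
CD → E is preserved.
C → D is preserved.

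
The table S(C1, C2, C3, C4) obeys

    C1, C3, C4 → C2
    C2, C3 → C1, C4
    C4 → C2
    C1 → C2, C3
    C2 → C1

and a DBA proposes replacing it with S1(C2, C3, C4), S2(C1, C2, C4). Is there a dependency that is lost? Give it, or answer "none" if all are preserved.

C1, C3, C4 → C2: restricted closure across fragments reaches C2.
C2, C3 → C1, C4: restricted closure across fragments reaches C1, C4.
C4 → C2 lies within S1.
C1 → C2, C3: restricted closure across fragments reaches C2, C3.
C2 → C1 lies within S2.
Every dependency is enforceable on the fragments, so the decomposition is dependency-preserving.

none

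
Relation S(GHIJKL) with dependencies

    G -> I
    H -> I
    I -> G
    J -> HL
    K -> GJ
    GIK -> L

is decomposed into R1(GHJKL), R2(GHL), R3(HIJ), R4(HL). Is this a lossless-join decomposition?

Yes

Chase test. Columns are GHIJKL; row i has aⱼ where attribute j ∈ Ri, else bᵢⱼ.
Initial tableau (one row per fragment):
  row 1: a1 a2 b13 a4 a5 a6
  row 2: a1 a2 b23 b24 b25 a6
  row 3: b31 a2 a3 a4 b35 b36
  row 4: b41 a2 b43 b44 b45 a6
Rows 1 and 2 agree on G; apply G→I and equate their I entries.
Rows 1 and 3 agree on H; apply H→I and equate their I entries.
Rows 1 and 4 agree on H; apply H→I and equate their I entries.
Rows 1 and 3 agree on I; apply I→G and equate their G entries.
Rows 1 and 4 agree on I; apply I→G and equate their G entries.
Rows 1 and 3 agree on J; apply J→HL and equate their HL entries.
Row 1 is now all distinguished symbols — the join is lossless.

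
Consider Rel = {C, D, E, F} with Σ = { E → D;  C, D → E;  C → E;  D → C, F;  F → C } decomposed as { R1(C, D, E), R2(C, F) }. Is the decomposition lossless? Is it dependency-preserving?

lossless and dependency-preserving

Lossless test: (C)⁺ = {C, D, E, F}, which contains all of one fragment — lossless.
Dependency preservation: D → C, F is not contained in any single fragment, but the restricted closure of its left-hand side across the fragments still reaches the right-hand side; the remaining FDs each lie inside some fragment. All dependencies are preserved.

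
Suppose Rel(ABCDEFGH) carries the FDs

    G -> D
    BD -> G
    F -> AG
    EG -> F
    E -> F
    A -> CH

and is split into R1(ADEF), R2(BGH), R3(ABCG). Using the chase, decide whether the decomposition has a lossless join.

Chase test. Columns are ABCDEFGH; row i has aⱼ where attribute j ∈ Ri, else bᵢⱼ.
Initial tableau (one row per fragment):
  row 1: a1 b12 b13 a4 a5 a6 b17 b18
  row 2: b21 a2 b23 b24 b25 b26 a7 a8
  row 3: a1 a2 a3 b34 b35 b36 a7 b38
Rows 2 and 3 agree on G; apply G→D and equate their D entries.
Rows 1 and 3 agree on A; apply A→CH and equate their CH entries.
No row becomes fully distinguished — the join is lossy.

No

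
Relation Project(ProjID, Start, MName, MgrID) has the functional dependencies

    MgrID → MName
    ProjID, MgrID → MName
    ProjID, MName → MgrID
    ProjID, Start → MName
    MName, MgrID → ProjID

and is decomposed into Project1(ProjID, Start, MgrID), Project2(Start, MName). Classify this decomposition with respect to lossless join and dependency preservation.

Lossless test: (Start)⁺ = {Start}, which is a superkey of neither fragment — lossy.
Dependency preservation: the restricted closure of {MgrID} across the fragments never reaches {MName}, so MgrID → MName cannot be enforced without a join — not preserved.

lossy and not dependency-preserving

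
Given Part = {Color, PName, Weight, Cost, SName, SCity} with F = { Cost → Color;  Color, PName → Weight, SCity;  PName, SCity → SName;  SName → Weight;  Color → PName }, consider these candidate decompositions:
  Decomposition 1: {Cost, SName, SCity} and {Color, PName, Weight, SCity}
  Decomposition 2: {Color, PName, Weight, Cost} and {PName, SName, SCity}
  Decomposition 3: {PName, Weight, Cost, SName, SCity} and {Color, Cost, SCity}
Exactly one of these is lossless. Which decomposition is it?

Decomposition 3

Decomposition 1: common = {SCity}, closure = {SCity} → lossy.
Decomposition 2: common = {PName}, closure = {PName} → lossy.
Decomposition 3: common = {Cost, SCity}, closure = {Color, PName, Weight, Cost, SName, SCity} → lossless.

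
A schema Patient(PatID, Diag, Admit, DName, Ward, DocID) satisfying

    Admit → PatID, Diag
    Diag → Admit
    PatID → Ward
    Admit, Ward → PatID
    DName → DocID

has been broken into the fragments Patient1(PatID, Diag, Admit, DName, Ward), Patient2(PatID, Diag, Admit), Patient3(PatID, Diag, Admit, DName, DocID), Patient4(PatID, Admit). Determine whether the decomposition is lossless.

Yes

Chase test. Columns are PatID, Diag, Admit, DName, Ward, DocID; row i has aⱼ where attribute j ∈ Patienti, else bᵢⱼ.
Initial tableau (one row per fragment):
  row 1: a1 a2 a3 a4 a5 b16
  row 2: a1 a2 a3 b24 b25 b26
  row 3: a1 a2 a3 a4 b35 a6
  row 4: a1 b42 a3 b44 b45 b46
Rows 1 and 4 agree on Admit; apply Admit→PatID, Diag and equate their PatID, Diag entries.
Rows 1 and 2 agree on PatID; apply PatID→Ward and equate their Ward entries.
Rows 1 and 3 agree on PatID; apply PatID→Ward and equate their Ward entries.
Rows 1 and 4 agree on PatID; apply PatID→Ward and equate their Ward entries.
Rows 1 and 3 agree on DName; apply DName→DocID and equate their DocID entries.
Row 1 is now all distinguished symbols — the join is lossless.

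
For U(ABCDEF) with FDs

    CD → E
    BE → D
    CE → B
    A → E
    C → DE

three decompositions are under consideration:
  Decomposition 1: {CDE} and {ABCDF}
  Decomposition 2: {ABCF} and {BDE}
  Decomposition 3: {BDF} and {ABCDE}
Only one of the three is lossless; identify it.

Decomposition 1: common = {CD}, closure = {BCDE} → lossless.
Decomposition 2: common = {B}, closure = {B} → lossy.
Decomposition 3: common = {BD}, closure = {BD} → lossy.

Decomposition 1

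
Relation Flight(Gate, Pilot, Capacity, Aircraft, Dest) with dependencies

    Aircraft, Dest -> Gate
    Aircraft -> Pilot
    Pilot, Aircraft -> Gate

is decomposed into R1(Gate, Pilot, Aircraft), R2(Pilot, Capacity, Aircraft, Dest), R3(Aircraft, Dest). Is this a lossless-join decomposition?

Chase test. Columns are Gate, Pilot, Capacity, Aircraft, Dest; row i has aⱼ where attribute j ∈ Ri, else bᵢⱼ.
Initial tableau (one row per fragment):
  row 1: a1 a2 b13 a4 b15
  row 2: b21 a2 a3 a4 a5
  row 3: b31 b32 b33 a4 a5
Rows 2 and 3 agree on Aircraft, Dest; apply Aircraft, Dest→Gate and equate their Gate entries.
Rows 1 and 3 agree on Aircraft; apply Aircraft→Pilot and equate their Pilot entries.
Rows 1 and 2 agree on Pilot, Aircraft; apply Pilot, Aircraft→Gate and equate their Gate entries.
Row 2 is now all distinguished symbols — the join is lossless.

Yes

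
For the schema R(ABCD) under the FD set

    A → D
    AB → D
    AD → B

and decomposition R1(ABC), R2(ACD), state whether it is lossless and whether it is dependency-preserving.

Lossless test: (AC)⁺ = {ABCD}, which contains all of one fragment — lossless.
Dependency preservation: AB → D; AD → B are not contained in any single fragment, but the restricted closure of each left-hand side across the fragments still reaches the right-hand side; the remaining FDs each lie inside some fragment. All dependencies are preserved.

lossless and dependency-preserving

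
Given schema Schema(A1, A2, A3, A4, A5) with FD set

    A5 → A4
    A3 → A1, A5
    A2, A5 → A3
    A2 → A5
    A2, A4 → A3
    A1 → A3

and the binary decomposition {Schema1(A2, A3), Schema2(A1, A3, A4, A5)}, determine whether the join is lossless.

Common attributes: Schema1 ∩ Schema2 = {A3}.
Closure of {A3}: A3 → A1, A5 applies, adding A1, A5; A5 → A4 applies, adding A4. So (A3)⁺ = {A1, A3, A4, A5}.
This closure contains every attribute of Schema2, so Schema1 ∩ Schema2 → Schema2. The join is lossless.

Yes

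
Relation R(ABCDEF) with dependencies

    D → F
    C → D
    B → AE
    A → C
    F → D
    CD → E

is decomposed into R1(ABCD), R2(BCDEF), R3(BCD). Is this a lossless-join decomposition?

Yes

Chase test. Columns are ABCDEF; row i has aⱼ where attribute j ∈ Ri, else bᵢⱼ.
Initial tableau (one row per fragment):
  row 1: a1 a2 a3 a4 b15 b16
  row 2: b21 a2 a3 a4 a5 a6
  row 3: b31 a2 a3 a4 b35 b36
Rows 1 and 2 agree on D; apply D→F and equate their F entries.
Rows 1 and 3 agree on D; apply D→F and equate their F entries.
Rows 1 and 2 agree on B; apply B→AE and equate their AE entries.
Rows 1 and 3 agree on B; apply B→AE and equate their AE entries.
Row 1 is now all distinguished symbols — the join is lossless.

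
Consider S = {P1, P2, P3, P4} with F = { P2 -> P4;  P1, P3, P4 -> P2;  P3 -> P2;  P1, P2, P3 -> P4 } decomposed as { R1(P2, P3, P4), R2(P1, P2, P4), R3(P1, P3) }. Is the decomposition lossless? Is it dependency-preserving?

lossless and dependency-preserving

Lossless test (chase): Rows 1 and 3 agree on P3; apply P3→P2 and equate their P2 entries. Rows 1 and 3 agree on P2; apply P2→P4 and equate their P4 entries. Row 3 is now all distinguished symbols — the join is lossless.
Dependency preservation: P1, P3, P4 → P2; P1, P2, P3 → P4 are not contained in any single fragment, but the restricted closure of each left-hand side across the fragments still reaches the right-hand side; the remaining FDs each lie inside some fragment. All dependencies are preserved.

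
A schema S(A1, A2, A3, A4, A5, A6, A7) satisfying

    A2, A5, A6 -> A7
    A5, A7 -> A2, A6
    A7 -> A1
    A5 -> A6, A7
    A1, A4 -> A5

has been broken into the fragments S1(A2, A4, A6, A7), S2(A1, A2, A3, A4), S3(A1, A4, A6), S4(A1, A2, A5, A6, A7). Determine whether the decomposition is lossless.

No

Chase test. Columns are A1, A2, A3, A4, A5, A6, A7; row i has aⱼ where attribute j ∈ Si, else bᵢⱼ.
Initial tableau (one row per fragment):
  row 1: b11 a2 b13 a4 b15 a6 a7
  row 2: a1 a2 a3 a4 b25 b26 b27
  row 3: a1 b32 b33 a4 b35 a6 b37
  row 4: a1 a2 b43 b44 a5 a6 a7
Rows 1 and 4 agree on A7; apply A7→A1 and equate their A1 entries.
Rows 1 and 2 agree on A1, A4; apply A1, A4→A5 and equate their A5 entries.
Rows 1 and 3 agree on A1, A4; apply A1, A4→A5 and equate their A5 entries.
Rows 1 and 2 agree on A5; apply A5→A6, A7 and equate their A6, A7 entries.
Rows 1 and 3 agree on A5; apply A5→A6, A7 and equate their A6, A7 entries.
Rows 1 and 3 agree on A5, A7; apply A5, A7→A2, A6 and equate their A2, A6 entries.
No row becomes fully distinguished — the join is lossy.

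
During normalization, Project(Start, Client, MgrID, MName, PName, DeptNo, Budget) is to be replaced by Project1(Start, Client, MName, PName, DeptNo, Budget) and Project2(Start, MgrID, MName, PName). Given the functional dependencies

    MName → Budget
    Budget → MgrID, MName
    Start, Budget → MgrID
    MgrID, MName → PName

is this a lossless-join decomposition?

Common attributes: Project1 ∩ Project2 = {Start, MName, PName}.
Closure of {Start, MName, PName}: MName → Budget applies, adding Budget; Budget → MgrID, MName applies, adding MgrID. So (Start, MName, PName)⁺ = {Start, MgrID, MName, PName, Budget}.
This closure contains every attribute of Project2, so Project1 ∩ Project2 → Project2. The join is lossless.

Yes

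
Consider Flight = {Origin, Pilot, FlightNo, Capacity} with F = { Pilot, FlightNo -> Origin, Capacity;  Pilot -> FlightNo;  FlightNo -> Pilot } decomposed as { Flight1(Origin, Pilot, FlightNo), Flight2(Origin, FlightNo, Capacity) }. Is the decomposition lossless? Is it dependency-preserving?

lossless and dependency-preserving

Lossless test: (Origin, FlightNo)⁺ = {Origin, Pilot, FlightNo, Capacity}, which contains all of one fragment — lossless.
Dependency preservation: Pilot, FlightNo → Origin, Capacity is not contained in any single fragment, but the restricted closure of its left-hand side across the fragments still reaches the right-hand side; the remaining FDs each lie inside some fragment. All dependencies are preserved.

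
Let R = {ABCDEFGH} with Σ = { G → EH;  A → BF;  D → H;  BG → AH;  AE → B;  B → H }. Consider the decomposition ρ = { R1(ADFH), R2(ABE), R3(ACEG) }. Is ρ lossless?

Chase test. Columns are ABCDEFGH; row i has aⱼ where attribute j ∈ Ri, else bᵢⱼ.
Initial tableau (one row per fragment):
  row 1: a1 b12 b13 a4 b15 a6 b17 a8
  row 2: a1 a2 b23 b24 a5 b26 b27 b28
  row 3: a1 b32 a3 b34 a5 b36 a7 b38
Rows 1 and 2 agree on A; apply A→BF and equate their BF entries.
Rows 1 and 3 agree on A; apply A→BF and equate their BF entries.
Rows 1 and 2 agree on B; apply B→H and equate their H entries.
Rows 1 and 3 agree on B; apply B→H and equate their H entries.
No row becomes fully distinguished — the join is lossy.

No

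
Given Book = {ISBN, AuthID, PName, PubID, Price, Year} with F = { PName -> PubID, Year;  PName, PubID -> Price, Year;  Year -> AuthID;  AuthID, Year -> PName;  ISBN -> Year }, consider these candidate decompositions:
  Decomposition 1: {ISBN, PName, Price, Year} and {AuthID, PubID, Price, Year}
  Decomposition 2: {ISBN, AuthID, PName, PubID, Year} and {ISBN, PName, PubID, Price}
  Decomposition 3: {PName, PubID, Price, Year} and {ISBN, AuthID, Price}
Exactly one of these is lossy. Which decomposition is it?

Decomposition 3

Decomposition 1: common = {Price, Year}, closure = {AuthID, PName, PubID, Price, Year} → lossless.
Decomposition 2: common = {ISBN, PName, PubID}, closure = {ISBN, AuthID, PName, PubID, Price, Year} → lossless.
Decomposition 3: common = {Price}, closure = {Price} → lossy.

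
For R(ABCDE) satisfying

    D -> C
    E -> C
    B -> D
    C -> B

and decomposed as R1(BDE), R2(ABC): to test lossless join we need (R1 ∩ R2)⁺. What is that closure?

BCD

R1 ∩ R2 = {B}.
B → D applies, adding D
D → C applies, adding C
Closure: {BCD}.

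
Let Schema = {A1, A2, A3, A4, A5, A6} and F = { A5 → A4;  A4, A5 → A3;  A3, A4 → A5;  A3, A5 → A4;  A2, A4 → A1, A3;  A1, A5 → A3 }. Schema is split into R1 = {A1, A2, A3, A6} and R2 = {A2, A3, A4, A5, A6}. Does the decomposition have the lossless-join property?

Common attributes: R1 ∩ R2 = {A2, A3, A6}.
No dependency enlarges {A2, A3, A6}, so (A2, A3, A6)⁺ = {A2, A3, A6}.
The closure contains neither all of R1 = {A1, A2, A3, A6} nor all of R2 = {A2, A3, A4, A5, A6}, so the common attributes are not a superkey of either fragment. The join is lossy.

No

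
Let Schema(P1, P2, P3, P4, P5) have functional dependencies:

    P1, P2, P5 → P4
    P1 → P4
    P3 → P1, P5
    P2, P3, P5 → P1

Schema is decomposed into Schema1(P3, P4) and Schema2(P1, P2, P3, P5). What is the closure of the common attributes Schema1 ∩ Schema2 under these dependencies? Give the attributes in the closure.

Schema1 ∩ Schema2 = {P3}.
P3 → P1, P5 applies, adding P1, P5
P1 → P4 applies, adding P4
Closure: {P1, P3, P4, P5}.

P1, P3, P4, P5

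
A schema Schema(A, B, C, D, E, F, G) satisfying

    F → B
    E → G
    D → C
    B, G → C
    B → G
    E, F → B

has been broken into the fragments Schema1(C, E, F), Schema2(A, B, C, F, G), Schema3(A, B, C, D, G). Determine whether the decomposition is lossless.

Chase test. Columns are A, B, C, D, E, F, G; row i has aⱼ where attribute j ∈ Schemai, else bᵢⱼ.
Initial tableau (one row per fragment):
  row 1: b11 b12 a3 b14 a5 a6 b17
  row 2: a1 a2 a3 b24 b25 a6 a7
  row 3: a1 a2 a3 a4 b35 b36 a7
Rows 1 and 2 agree on F; apply F→B and equate their B entries.
Rows 1 and 2 agree on B; apply B→G and equate their G entries.
No row becomes fully distinguished — the join is lossy.

No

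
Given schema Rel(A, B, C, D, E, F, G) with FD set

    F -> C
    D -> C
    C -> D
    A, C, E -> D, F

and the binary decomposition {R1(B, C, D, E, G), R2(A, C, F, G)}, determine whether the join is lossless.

Common attributes: R1 ∩ R2 = {C, G}.
Closure of {C, G}: C → D applies, adding D. So (C, G)⁺ = {C, D, G}.
The closure contains neither all of R1 = {B, C, D, E, G} nor all of R2 = {A, C, F, G}, so the common attributes are not a superkey of either fragment. The join is lossy.

No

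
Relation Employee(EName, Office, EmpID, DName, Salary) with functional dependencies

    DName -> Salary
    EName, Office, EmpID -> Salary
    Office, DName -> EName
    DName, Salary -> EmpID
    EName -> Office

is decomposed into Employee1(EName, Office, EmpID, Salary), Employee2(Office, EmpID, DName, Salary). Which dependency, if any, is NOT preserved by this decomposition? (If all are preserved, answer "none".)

Check Office, DName → EName: no single fragment contains all of {EName, Office, DName}, and the restricted closure of {Office, DName} across the fragments never reaches {EName}.
DName → Salary is preserved.
EName, Office, EmpID → Salary is preserved.
DName, Salary → EmpID is preserved.
EName → Office is preserved.

Office, DName -> EName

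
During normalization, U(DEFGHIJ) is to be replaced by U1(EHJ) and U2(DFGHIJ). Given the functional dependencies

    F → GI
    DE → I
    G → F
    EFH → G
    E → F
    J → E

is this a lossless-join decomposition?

Common attributes: U1 ∩ U2 = {HJ}.
Closure of {HJ}: J → E applies, adding E; E → F applies, adding F; F → GI applies, adding GI. So (HJ)⁺ = {EFGHIJ}.
This closure contains every attribute of U1, so U1 ∩ U2 → U1. The join is lossless.

Yes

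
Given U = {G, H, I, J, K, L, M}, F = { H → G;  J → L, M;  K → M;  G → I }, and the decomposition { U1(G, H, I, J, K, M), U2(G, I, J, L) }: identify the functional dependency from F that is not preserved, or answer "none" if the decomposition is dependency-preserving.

none

H → G lies within U1.
J → L, M: restricted closure across fragments reaches L, M.
K → M lies within U1.
G → I lies within U1.
Every dependency is enforceable on the fragments, so the decomposition is dependency-preserving.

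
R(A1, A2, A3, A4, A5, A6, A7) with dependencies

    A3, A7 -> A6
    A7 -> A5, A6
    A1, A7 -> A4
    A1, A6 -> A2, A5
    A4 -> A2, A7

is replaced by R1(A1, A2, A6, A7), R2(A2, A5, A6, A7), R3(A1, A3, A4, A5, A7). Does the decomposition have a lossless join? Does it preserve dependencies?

lossless but not dependency-preserving

Lossless test (chase): Rows 1 and 2 agree on A7; apply A7→A5, A6 and equate their A5, A6 entries. Rows 1 and 3 agree on A7; apply A7→A5, A6 and equate their A5, A6 entries. Rows 1 and 3 agree on A1, A7; apply A1, A7→A4 and equate their A4 entries. Rows 1 and 3 agree on A1, A6; apply A1, A6→A2, A5 and equate their A2, A5 entries. Row 3 is now all distinguished symbols — the join is lossless.
Dependency preservation: the restricted closure of {A1, A6} across the fragments never reaches {A2, A5}, so A1, A6 → A2, A5 cannot be enforced without a join — not preserved.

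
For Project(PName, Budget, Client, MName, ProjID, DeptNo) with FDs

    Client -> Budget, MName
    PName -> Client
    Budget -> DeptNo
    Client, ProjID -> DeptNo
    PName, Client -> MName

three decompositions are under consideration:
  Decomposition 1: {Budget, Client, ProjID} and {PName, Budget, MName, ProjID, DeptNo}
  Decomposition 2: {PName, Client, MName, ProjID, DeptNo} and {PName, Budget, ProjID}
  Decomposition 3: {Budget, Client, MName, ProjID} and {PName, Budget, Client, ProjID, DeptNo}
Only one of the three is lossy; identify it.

Decomposition 1: common = {Budget, ProjID}, closure = {Budget, ProjID, DeptNo} → lossy.
Decomposition 2: common = {PName, ProjID}, closure = {PName, Budget, Client, MName, ProjID, DeptNo} → lossless.
Decomposition 3: common = {Budget, Client, ProjID}, closure = {Budget, Client, MName, ProjID, DeptNo} → lossless.

Decomposition 1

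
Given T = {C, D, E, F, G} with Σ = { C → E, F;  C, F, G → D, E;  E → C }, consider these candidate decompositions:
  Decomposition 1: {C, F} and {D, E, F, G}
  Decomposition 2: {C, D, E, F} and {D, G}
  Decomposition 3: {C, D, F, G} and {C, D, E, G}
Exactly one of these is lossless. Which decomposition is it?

Decomposition 3

Decomposition 1: common = {F}, closure = {F} → lossy.
Decomposition 2: common = {D}, closure = {D} → lossy.
Decomposition 3: common = {C, D, G}, closure = {C, D, E, F, G} → lossless.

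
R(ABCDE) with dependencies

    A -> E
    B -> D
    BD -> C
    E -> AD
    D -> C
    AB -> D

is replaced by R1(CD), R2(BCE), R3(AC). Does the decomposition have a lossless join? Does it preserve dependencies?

lossy and not dependency-preserving

Lossless test (chase): applying each FD to every pair of rows produces no changes in the tableau, so no row becomes fully distinguished — the join is lossy.
Dependency preservation: the restricted closure of {A} across the fragments never reaches {E}, so A → E cannot be enforced without a join — not preserved.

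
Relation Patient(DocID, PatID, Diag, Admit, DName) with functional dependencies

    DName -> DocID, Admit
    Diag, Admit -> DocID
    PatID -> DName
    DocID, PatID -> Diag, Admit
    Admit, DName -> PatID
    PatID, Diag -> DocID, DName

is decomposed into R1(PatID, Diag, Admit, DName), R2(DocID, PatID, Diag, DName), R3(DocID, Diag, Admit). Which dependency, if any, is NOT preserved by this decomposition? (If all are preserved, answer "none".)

DName → DocID, Admit: restricted closure across fragments reaches DocID, Admit.
Diag, Admit → DocID lies within R3.
PatID → DName lies within R1.
DocID, PatID → Diag, Admit: restricted closure across fragments reaches Diag, Admit.
Admit, DName → PatID lies within R1.
PatID, Diag → DocID, DName lies within R2.
Every dependency is enforceable on the fragments, so the decomposition is dependency-preserving.

none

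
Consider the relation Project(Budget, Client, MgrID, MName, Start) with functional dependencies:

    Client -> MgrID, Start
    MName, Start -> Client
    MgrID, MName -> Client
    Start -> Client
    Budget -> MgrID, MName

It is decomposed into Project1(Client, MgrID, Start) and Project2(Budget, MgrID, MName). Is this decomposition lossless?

No

Common attributes: Project1 ∩ Project2 = {MgrID}.
No dependency enlarges {MgrID}, so (MgrID)⁺ = {MgrID}.
The closure contains neither all of Project1 = {Client, MgrID, Start} nor all of Project2 = {Budget, MgrID, MName}, so the common attributes are not a superkey of either fragment. The join is lossy.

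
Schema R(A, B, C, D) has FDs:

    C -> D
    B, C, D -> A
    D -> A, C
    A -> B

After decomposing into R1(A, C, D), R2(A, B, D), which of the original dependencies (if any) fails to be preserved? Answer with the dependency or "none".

none

C → D lies within R1.
B, C, D → A: restricted closure across fragments reaches A.
D → A, C lies within R1.
A → B lies within R2.
Every dependency is enforceable on the fragments, so the decomposition is dependency-preserving.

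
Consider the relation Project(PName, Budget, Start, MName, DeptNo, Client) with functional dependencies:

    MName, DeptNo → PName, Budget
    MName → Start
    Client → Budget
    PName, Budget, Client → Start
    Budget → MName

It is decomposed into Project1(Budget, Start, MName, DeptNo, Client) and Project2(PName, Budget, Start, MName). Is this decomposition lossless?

Common attributes: Project1 ∩ Project2 = {Budget, Start, MName}.
No dependency enlarges {Budget, Start, MName}, so (Budget, Start, MName)⁺ = {Budget, Start, MName}.
The closure contains neither all of Project1 = {Budget, Start, MName, DeptNo, Client} nor all of Project2 = {PName, Budget, Start, MName}, so the common attributes are not a superkey of either fragment. The join is lossy.

No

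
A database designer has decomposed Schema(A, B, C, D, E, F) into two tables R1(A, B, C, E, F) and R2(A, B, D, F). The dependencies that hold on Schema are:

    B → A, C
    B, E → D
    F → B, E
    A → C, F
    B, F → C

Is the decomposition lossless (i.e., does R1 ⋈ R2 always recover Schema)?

Yes

Common attributes: R1 ∩ R2 = {A, B, F}.
Closure of {A, B, F}: B → A, C applies, adding C; F → B, E applies, adding E; B, E → D applies, adding D. So (A, B, F)⁺ = {A, B, C, D, E, F}.
This closure contains every attribute of R1, so R1 ∩ R2 → R1. The join is lossless.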